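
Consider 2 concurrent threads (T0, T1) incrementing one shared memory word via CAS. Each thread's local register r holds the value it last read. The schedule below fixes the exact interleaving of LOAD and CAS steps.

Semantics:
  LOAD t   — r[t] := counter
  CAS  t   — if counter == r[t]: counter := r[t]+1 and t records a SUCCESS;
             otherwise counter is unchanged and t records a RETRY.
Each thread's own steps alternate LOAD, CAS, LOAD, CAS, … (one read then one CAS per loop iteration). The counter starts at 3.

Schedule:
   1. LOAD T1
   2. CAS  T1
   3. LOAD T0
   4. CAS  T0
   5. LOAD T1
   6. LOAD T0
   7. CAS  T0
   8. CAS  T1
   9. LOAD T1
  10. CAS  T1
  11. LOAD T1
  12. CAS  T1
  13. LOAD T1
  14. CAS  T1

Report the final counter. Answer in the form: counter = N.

1. LOAD T1 → mem=3 r[T1]=3 [LOAD]
2. CAS T1 → mem=4 r[T1]=3 [OK]
3. LOAD T0 → mem=4 r[T0]=4 [LOAD]
4. CAS T0 → mem=5 r[T0]=4 [OK]
5. LOAD T1 → mem=5 r[T1]=5 [LOAD]
6. LOAD T0 → mem=5 r[T0]=5 [LOAD]
7. CAS T0 → mem=6 r[T0]=5 [OK]
8. CAS T1 → mem=6 r[T1]=5 [RETRY]
9. LOAD T1 → mem=6 r[T1]=6 [LOAD]
10. CAS T1 → mem=7 r[T1]=6 [OK]
11. LOAD T1 → mem=7 r[T1]=7 [LOAD]
12. CAS T1 → mem=8 r[T1]=7 [OK]
13. LOAD T1 → mem=8 r[T1]=8 [LOAD]
14. CAS T1 → mem=9 r[T1]=8 [OK]

counter = 9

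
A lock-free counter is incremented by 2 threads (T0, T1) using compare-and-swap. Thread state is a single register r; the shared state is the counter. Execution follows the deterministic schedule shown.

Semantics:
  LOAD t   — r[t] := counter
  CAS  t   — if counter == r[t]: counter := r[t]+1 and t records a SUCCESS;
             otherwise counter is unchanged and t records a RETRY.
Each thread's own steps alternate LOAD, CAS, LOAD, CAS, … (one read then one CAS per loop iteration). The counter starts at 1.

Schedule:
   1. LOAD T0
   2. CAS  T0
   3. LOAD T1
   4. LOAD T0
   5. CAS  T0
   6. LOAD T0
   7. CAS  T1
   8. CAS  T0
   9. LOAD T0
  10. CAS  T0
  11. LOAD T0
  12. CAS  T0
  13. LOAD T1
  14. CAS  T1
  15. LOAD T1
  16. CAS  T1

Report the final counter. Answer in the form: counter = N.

counter = 8

1. LOAD T0 → mem=1 r[T0]=1 [LOAD]
2. CAS T0 → mem=2 r[T0]=1 [OK]
3. LOAD T1 → mem=2 r[T1]=2 [LOAD]
4. LOAD T0 → mem=2 r[T0]=2 [LOAD]
5. CAS T0 → mem=3 r[T0]=2 [OK]
6. LOAD T0 → mem=3 r[T0]=3 [LOAD]
7. CAS T1 → mem=3 r[T1]=2 [RETRY]
8. CAS T0 → mem=4 r[T0]=3 [OK]
9. LOAD T0 → mem=4 r[T0]=4 [LOAD]
10. CAS T0 → mem=5 r[T0]=4 [OK]
11. LOAD T0 → mem=5 r[T0]=5 [LOAD]
12. CAS T0 → mem=6 r[T0]=5 [OK]
13. LOAD T1 → mem=6 r[T1]=6 [LOAD]
14. CAS T1 → mem=7 r[T1]=6 [OK]
15. LOAD T1 → mem=7 r[T1]=7 [LOAD]
16. CAS T1 → mem=8 r[T1]=7 [OK]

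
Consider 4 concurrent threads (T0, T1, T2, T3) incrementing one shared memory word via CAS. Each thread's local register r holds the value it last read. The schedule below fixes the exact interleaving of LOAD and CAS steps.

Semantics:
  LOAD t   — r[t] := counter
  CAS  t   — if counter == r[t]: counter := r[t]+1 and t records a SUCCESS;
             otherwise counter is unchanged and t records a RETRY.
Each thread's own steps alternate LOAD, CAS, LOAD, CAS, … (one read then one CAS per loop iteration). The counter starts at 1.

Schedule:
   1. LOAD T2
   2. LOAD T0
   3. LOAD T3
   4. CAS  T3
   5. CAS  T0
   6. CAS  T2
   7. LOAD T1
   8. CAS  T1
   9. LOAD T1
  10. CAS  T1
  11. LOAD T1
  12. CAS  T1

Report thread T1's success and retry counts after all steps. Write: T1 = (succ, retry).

T1 = (3, 0)

step 1: T2 LOAD ⇒ load; ctr=1 reg=1
step 2: T0 LOAD ⇒ load; ctr=1 reg=1
step 3: T3 LOAD ⇒ load; ctr=1 reg=1
step 4: T3 CAS ⇒ ok; ctr=2 reg=1
step 5: T0 CAS ⇒ retry; ctr=2 reg=1
step 6: T2 CAS ⇒ retry; ctr=2 reg=1
step 7: T1 LOAD ⇒ load; ctr=2 reg=2
step 8: T1 CAS ⇒ ok; ctr=3 reg=2
step 9: T1 LOAD ⇒ load; ctr=3 reg=3
step 10: T1 CAS ⇒ ok; ctr=4 reg=3
step 11: T1 LOAD ⇒ load; ctr=4 reg=4
step 12: T1 CAS ⇒ ok; ctr=5 reg=4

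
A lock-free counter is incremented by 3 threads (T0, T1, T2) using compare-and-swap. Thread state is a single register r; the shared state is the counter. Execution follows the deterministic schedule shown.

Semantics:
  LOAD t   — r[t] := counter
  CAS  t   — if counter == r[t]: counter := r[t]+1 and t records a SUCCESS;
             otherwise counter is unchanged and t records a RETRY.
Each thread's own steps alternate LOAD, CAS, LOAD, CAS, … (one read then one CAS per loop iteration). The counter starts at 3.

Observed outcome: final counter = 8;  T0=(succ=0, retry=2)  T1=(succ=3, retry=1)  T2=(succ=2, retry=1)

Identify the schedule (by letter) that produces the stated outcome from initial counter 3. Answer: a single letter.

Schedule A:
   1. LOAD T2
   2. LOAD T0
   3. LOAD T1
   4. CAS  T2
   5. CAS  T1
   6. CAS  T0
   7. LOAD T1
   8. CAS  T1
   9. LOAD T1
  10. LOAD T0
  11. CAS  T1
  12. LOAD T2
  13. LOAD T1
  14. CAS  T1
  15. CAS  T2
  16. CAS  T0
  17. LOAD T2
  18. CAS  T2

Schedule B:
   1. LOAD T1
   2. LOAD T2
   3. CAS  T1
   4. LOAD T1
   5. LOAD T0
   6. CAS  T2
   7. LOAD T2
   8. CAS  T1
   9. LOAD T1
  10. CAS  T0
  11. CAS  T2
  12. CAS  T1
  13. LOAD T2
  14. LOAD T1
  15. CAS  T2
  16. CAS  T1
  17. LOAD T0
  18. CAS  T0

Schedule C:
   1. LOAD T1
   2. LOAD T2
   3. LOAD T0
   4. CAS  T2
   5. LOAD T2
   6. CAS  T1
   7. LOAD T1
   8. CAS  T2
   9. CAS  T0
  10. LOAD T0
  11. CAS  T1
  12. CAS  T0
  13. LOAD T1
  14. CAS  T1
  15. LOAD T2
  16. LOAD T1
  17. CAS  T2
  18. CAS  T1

A

Run A:
   1) LOAD T2:  M=3  r_T2=3
   2) LOAD T0:  M=3  r_T0=3
   3) LOAD T1:  M=3  r_T1=3
   4) CAS  T2:  M=4  r_T2=3 ✓
   5) CAS  T1:  M=4  r_T1=3 ✗
   6) CAS  T0:  M=4  r_T0=3 ✗
   7) LOAD T1:  M=4  r_T1=4
   8) CAS  T1:  M=5  r_T1=4 ✓
   9) LOAD T1:  M=5  r_T1=5
  10) LOAD T0:  M=5  r_T0=5
  11) CAS  T1:  M=6  r_T1=5 ✓
  12) LOAD T2:  M=6  r_T2=6
  13) LOAD T1:  M=6  r_T1=6
  14) CAS  T1:  M=7  r_T1=6 ✓
  15) CAS  T2:  M=7  r_T2=6 ✗
  16) CAS  T0:  M=7  r_T0=5 ✗
  17) LOAD T2:  M=7  r_T2=7
  18) CAS  T2:  M=8  r_T2=7 ✓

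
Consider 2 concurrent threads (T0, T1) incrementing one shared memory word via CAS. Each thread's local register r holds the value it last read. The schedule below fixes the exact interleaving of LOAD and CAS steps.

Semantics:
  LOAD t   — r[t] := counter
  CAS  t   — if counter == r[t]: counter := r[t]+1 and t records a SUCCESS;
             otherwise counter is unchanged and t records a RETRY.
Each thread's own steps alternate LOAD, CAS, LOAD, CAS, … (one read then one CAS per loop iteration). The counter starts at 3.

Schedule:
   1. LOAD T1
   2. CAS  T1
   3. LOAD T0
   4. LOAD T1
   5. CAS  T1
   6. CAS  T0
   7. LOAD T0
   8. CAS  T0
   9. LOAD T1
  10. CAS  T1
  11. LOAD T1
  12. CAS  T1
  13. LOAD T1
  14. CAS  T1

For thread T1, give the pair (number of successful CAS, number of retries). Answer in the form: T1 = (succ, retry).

[1] T1.load  rd  (counter 3, T1.r 3)
[2] T1.cas  hit  (counter 4, T1.r 3)
[3] T0.load  rd  (counter 4, T0.r 4)
[4] T1.load  rd  (counter 4, T1.r 4)
[5] T1.cas  hit  (counter 5, T1.r 4)
[6] T0.cas  miss  (counter 5, T0.r 4)
[7] T0.load  rd  (counter 5, T0.r 5)
[8] T0.cas  hit  (counter 6, T0.r 5)
[9] T1.load  rd  (counter 6, T1.r 6)
[10] T1.cas  hit  (counter 7, T1.r 6)
[11] T1.load  rd  (counter 7, T1.r 7)
[12] T1.cas  hit  (counter 8, T1.r 7)
[13] T1.load  rd  (counter 8, T1.r 8)
[14] T1.cas  hit  (counter 9, T1.r 8)

T1 = (5, 0)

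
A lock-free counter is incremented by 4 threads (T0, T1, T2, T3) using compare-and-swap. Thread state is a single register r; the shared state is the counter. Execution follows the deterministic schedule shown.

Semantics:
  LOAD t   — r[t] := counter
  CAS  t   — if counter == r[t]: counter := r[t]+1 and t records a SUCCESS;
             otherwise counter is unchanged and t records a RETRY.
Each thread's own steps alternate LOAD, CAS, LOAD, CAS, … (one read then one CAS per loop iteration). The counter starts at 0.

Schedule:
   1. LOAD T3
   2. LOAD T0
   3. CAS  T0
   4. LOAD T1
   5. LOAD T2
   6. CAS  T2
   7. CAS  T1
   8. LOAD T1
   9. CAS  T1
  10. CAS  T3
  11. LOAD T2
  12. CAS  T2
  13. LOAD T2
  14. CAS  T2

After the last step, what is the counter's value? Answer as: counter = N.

step 1: T3 LOAD ⇒ load; ctr=0 reg=0
step 2: T0 LOAD ⇒ load; ctr=0 reg=0
step 3: T0 CAS ⇒ ok; ctr=1 reg=0
step 4: T1 LOAD ⇒ load; ctr=1 reg=1
step 5: T2 LOAD ⇒ load; ctr=1 reg=1
step 6: T2 CAS ⇒ ok; ctr=2 reg=1
step 7: T1 CAS ⇒ retry; ctr=2 reg=1
step 8: T1 LOAD ⇒ load; ctr=2 reg=2
step 9: T1 CAS ⇒ ok; ctr=3 reg=2
step 10: T3 CAS ⇒ retry; ctr=3 reg=0
step 11: T2 LOAD ⇒ load; ctr=3 reg=3
step 12: T2 CAS ⇒ ok; ctr=4 reg=3
step 13: T2 LOAD ⇒ load; ctr=4 reg=4
step 14: T2 CAS ⇒ ok; ctr=5 reg=4

counter = 5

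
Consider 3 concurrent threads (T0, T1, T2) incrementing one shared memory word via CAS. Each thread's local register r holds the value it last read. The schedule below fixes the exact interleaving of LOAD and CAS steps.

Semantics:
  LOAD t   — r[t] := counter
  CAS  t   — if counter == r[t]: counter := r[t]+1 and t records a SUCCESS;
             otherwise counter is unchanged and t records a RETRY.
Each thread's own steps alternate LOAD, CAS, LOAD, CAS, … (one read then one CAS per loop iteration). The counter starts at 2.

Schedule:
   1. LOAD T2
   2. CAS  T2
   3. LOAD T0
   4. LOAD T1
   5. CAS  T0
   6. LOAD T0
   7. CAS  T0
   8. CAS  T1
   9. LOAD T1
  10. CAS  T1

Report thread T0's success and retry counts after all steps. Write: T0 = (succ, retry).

T0 = (2, 0)

1. LOAD T2 → mem=2 r[T2]=2 [LOAD]
2. CAS T2 → mem=3 r[T2]=2 [OK]
3. LOAD T0 → mem=3 r[T0]=3 [LOAD]
4. LOAD T1 → mem=3 r[T1]=3 [LOAD]
5. CAS T0 → mem=4 r[T0]=3 [OK]
6. LOAD T0 → mem=4 r[T0]=4 [LOAD]
7. CAS T0 → mem=5 r[T0]=4 [OK]
8. CAS T1 → mem=5 r[T1]=3 [RETRY]
9. LOAD T1 → mem=5 r[T1]=5 [LOAD]
10. CAS T1 → mem=6 r[T1]=5 [OK]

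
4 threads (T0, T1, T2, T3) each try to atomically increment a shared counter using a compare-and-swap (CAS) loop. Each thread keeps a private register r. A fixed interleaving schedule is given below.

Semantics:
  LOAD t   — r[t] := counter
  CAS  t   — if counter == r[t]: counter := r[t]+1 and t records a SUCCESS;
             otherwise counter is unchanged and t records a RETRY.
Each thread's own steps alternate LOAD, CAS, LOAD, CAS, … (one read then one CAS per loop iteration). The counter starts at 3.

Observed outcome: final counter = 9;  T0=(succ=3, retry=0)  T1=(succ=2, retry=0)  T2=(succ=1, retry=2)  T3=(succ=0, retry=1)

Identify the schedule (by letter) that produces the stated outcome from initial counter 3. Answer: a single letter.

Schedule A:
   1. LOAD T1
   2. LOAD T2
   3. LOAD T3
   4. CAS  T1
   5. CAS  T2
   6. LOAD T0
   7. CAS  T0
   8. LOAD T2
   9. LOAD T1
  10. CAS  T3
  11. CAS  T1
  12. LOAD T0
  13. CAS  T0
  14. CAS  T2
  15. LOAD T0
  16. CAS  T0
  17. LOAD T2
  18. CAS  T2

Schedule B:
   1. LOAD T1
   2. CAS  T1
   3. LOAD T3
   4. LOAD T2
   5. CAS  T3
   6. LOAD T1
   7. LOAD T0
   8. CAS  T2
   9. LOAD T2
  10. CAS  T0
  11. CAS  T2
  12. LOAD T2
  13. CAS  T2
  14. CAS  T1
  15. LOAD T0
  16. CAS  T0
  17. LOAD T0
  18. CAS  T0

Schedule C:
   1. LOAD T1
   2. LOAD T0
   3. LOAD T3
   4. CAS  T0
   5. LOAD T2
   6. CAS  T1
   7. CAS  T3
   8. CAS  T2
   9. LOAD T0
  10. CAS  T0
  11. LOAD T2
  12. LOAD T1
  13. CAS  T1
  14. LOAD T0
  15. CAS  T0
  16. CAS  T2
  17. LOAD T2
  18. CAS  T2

A

Tracing schedule A:
1. LOAD T1 → mem=3 r[T1]=3 [LOAD]
2. LOAD T2 → mem=3 r[T2]=3 [LOAD]
3. LOAD T3 → mem=3 r[T3]=3 [LOAD]
4. CAS T1 → mem=4 r[T1]=3 [OK]
5. CAS T2 → mem=4 r[T2]=3 [RETRY]
6. LOAD T0 → mem=4 r[T0]=4 [LOAD]
7. CAS T0 → mem=5 r[T0]=4 [OK]
8. LOAD T2 → mem=5 r[T2]=5 [LOAD]
9. LOAD T1 → mem=5 r[T1]=5 [LOAD]
10. CAS T3 → mem=5 r[T3]=3 [RETRY]
11. CAS T1 → mem=6 r[T1]=5 [OK]
12. LOAD T0 → mem=6 r[T0]=6 [LOAD]
13. CAS T0 → mem=7 r[T0]=6 [OK]
14. CAS T2 → mem=7 r[T2]=5 [RETRY]
15. LOAD T0 → mem=7 r[T0]=7 [LOAD]
16. CAS T0 → mem=8 r[T0]=7 [OK]
17. LOAD T2 → mem=8 r[T2]=8 [LOAD]
18. CAS T2 → mem=9 r[T2]=8 [OK]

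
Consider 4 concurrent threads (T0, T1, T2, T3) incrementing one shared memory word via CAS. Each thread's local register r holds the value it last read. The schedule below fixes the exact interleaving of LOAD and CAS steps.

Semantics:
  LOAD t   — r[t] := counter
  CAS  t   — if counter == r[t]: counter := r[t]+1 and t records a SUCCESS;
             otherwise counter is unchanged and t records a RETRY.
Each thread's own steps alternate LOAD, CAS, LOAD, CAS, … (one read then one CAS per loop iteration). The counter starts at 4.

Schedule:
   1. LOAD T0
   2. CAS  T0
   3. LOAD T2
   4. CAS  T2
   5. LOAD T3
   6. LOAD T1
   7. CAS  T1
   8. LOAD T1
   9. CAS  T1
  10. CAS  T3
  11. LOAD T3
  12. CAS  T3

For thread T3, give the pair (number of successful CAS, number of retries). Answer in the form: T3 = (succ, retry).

#1 T0 reads 4
#2 T0 CAS(4→5) writes; counter now 5
#3 T2 reads 5
#4 T2 CAS(5→6) writes; counter now 6
#5 T3 reads 6
#6 T1 reads 6
#7 T1 CAS(6→7) writes; counter now 7
#8 T1 reads 7
#9 T1 CAS(7→8) writes; counter now 8
#10 T3 CAS(6→7) fails; counter now 8
#11 T3 reads 8
#12 T3 CAS(8→9) writes; counter now 9

T3 = (1, 1)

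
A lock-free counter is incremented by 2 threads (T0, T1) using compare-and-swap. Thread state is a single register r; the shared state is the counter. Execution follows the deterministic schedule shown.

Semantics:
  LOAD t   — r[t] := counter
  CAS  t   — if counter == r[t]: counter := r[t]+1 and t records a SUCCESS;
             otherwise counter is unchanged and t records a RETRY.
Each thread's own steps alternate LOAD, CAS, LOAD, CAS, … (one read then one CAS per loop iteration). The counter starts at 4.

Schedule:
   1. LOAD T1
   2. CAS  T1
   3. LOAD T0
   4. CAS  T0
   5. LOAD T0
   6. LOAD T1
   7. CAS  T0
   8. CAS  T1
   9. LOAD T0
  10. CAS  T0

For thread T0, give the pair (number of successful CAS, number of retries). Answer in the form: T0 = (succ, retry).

T0 = (3, 0)

[1] T1.load  rd  (counter 4, T1.r 4)
[2] T1.cas  hit  (counter 5, T1.r 4)
[3] T0.load  rd  (counter 5, T0.r 5)
[4] T0.cas  hit  (counter 6, T0.r 5)
[5] T0.load  rd  (counter 6, T0.r 6)
[6] T1.load  rd  (counter 6, T1.r 6)
[7] T0.cas  hit  (counter 7, T0.r 6)
[8] T1.cas  miss  (counter 7, T1.r 6)
[9] T0.load  rd  (counter 7, T0.r 7)
[10] T0.cas  hit  (counter 8, T0.r 7)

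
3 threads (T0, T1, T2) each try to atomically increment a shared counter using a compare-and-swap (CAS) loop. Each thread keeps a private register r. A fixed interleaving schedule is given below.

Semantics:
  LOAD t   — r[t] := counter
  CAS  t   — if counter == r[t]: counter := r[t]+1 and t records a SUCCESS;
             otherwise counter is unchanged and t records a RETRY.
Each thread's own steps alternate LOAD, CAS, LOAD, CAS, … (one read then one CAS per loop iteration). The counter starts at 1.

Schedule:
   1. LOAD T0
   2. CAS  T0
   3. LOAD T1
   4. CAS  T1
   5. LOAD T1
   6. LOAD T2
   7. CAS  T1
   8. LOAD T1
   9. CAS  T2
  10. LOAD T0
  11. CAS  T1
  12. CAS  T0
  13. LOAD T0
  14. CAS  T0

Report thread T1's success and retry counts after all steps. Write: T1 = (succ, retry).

T1 = (3, 0)

T0 LOAD — after: cnt=1, r=1 — load
T0 CAS — after: cnt=2, r=1 — ok
T1 LOAD — after: cnt=2, r=2 — load
T1 CAS — after: cnt=3, r=2 — ok
T1 LOAD — after: cnt=3, r=3 — load
T2 LOAD — after: cnt=3, r=3 — load
T1 CAS — after: cnt=4, r=3 — ok
T1 LOAD — after: cnt=4, r=4 — load
T2 CAS — after: cnt=4, r=3 — retry
T0 LOAD — after: cnt=4, r=4 — load
T1 CAS — after: cnt=5, r=4 — ok
T0 CAS — after: cnt=5, r=4 — retry
T0 LOAD — after: cnt=5, r=5 — load
T0 CAS — after: cnt=6, r=5 — ok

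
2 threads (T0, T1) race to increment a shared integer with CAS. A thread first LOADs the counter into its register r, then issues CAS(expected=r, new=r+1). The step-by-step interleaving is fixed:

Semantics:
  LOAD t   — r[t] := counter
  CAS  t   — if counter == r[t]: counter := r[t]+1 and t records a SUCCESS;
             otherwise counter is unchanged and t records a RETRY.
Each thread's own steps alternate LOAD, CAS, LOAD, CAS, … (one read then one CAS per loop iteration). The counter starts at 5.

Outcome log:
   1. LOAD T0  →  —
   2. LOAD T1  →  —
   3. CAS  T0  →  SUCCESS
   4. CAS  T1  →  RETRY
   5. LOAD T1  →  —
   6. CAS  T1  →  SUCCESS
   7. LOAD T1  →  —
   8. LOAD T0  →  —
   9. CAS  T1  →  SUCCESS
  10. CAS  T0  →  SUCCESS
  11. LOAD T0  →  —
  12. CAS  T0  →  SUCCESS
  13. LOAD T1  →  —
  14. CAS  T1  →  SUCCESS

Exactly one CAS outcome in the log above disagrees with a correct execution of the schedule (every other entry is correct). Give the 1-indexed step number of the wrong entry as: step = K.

step = 10

Re-executing:
step 1: T0 LOAD ⇒ load; ctr=5 reg=5
step 2: T1 LOAD ⇒ load; ctr=5 reg=5
step 3: T0 CAS ⇒ ok; ctr=6 reg=5
step 4: T1 CAS ⇒ retry; ctr=6 reg=5
step 5: T1 LOAD ⇒ load; ctr=6 reg=6
step 6: T1 CAS ⇒ ok; ctr=7 reg=6
step 7: T1 LOAD ⇒ load; ctr=7 reg=7
step 8: T0 LOAD ⇒ load; ctr=7 reg=7
step 9: T1 CAS ⇒ ok; ctr=8 reg=7
step 10: T0 CAS ⇒ retry; ctr=8 reg=7
step 11: T0 LOAD ⇒ load; ctr=8 reg=8
step 12: T0 CAS ⇒ ok; ctr=9 reg=8
step 13: T1 LOAD ⇒ load; ctr=9 reg=9
step 14: T1 CAS ⇒ ok; ctr=10 reg=9
Mismatch at 10.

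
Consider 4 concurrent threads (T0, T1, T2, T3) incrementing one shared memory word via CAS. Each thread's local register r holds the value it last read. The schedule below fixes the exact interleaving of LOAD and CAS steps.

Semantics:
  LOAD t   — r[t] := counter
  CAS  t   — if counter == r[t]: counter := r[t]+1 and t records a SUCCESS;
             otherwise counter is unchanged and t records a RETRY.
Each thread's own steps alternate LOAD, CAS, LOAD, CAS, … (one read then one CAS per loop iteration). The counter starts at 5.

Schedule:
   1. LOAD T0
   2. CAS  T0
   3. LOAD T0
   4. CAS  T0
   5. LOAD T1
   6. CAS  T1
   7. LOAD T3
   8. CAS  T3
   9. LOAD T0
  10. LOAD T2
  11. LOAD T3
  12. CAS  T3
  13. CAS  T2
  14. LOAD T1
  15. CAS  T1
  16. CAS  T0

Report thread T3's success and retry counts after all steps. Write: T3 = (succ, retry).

[1] T0.load  rd  (counter 5, T0.r 5)
[2] T0.cas  hit  (counter 6, T0.r 5)
[3] T0.load  rd  (counter 6, T0.r 6)
[4] T0.cas  hit  (counter 7, T0.r 6)
[5] T1.load  rd  (counter 7, T1.r 7)
[6] T1.cas  hit  (counter 8, T1.r 7)
[7] T3.load  rd  (counter 8, T3.r 8)
[8] T3.cas  hit  (counter 9, T3.r 8)
[9] T0.load  rd  (counter 9, T0.r 9)
[10] T2.load  rd  (counter 9, T2.r 9)
[11] T3.load  rd  (counter 9, T3.r 9)
[12] T3.cas  hit  (counter 10, T3.r 9)
[13] T2.cas  miss  (counter 10, T2.r 9)
[14] T1.load  rd  (counter 10, T1.r 10)
[15] T1.cas  hit  (counter 11, T1.r 10)
[16] T0.cas  miss  (counter 11, T0.r 9)

T3 = (2, 0)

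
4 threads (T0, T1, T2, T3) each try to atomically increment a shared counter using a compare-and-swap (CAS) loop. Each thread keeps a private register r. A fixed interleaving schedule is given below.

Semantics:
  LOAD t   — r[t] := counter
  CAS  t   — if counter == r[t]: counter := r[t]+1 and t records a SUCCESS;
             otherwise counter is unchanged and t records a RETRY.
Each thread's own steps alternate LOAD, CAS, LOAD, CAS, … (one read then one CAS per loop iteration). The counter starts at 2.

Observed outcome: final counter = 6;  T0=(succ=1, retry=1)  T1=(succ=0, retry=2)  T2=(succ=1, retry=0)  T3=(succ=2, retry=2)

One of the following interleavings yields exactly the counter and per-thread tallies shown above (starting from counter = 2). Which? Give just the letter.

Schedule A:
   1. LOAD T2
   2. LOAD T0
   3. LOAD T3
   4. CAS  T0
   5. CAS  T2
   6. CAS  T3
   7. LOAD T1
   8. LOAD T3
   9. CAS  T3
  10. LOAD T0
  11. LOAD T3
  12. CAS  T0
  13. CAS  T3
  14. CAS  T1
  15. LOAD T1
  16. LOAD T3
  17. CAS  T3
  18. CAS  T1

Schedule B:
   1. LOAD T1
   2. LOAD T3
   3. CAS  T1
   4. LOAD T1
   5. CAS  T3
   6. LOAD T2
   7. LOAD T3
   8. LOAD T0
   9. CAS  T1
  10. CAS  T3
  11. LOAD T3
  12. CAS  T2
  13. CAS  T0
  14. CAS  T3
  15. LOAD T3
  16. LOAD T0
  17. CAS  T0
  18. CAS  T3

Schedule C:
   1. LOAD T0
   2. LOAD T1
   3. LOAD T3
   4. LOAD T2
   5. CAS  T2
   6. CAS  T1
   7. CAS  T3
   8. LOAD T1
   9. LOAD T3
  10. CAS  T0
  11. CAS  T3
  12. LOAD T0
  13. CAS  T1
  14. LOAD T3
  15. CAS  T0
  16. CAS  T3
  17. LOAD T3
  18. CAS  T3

Run C:
[1] T0.load  rd  (counter 2, T0.r 2)
[2] T1.load  rd  (counter 2, T1.r 2)
[3] T3.load  rd  (counter 2, T3.r 2)
[4] T2.load  rd  (counter 2, T2.r 2)
[5] T2.cas  hit  (counter 3, T2.r 2)
[6] T1.cas  miss  (counter 3, T1.r 2)
[7] T3.cas  miss  (counter 3, T3.r 2)
[8] T1.load  rd  (counter 3, T1.r 3)
[9] T3.load  rd  (counter 3, T3.r 3)
[10] T0.cas  miss  (counter 3, T0.r 2)
[11] T3.cas  hit  (counter 4, T3.r 3)
[12] T0.load  rd  (counter 4, T0.r 4)
[13] T1.cas  miss  (counter 4, T1.r 3)
[14] T3.load  rd  (counter 4, T3.r 4)
[15] T0.cas  hit  (counter 5, T0.r 4)
[16] T3.cas  miss  (counter 5, T3.r 4)
[17] T3.load  rd  (counter 5, T3.r 5)
[18] T3.cas  hit  (counter 6, T3.r 5)

C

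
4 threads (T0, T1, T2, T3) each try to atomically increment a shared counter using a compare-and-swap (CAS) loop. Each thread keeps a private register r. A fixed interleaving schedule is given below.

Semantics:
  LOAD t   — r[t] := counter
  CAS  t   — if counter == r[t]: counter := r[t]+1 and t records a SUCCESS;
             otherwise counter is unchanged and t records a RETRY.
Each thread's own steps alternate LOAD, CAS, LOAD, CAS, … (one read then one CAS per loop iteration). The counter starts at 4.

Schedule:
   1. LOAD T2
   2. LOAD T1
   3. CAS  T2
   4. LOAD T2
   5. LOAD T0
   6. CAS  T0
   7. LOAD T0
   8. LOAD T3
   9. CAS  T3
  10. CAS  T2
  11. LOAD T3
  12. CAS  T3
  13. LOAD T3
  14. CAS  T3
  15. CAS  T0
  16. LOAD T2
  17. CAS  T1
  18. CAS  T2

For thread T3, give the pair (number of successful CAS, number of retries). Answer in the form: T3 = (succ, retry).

T3 = (3, 0)

T2 LOAD — after: cnt=4, r=4 — load
T1 LOAD — after: cnt=4, r=4 — load
T2 CAS — after: cnt=5, r=4 — ok
T2 LOAD — after: cnt=5, r=5 — load
T0 LOAD — after: cnt=5, r=5 — load
T0 CAS — after: cnt=6, r=5 — ok
T0 LOAD — after: cnt=6, r=6 — load
T3 LOAD — after: cnt=6, r=6 — load
T3 CAS — after: cnt=7, r=6 — ok
T2 CAS — after: cnt=7, r=5 — retry
T3 LOAD — after: cnt=7, r=7 — load
T3 CAS — after: cnt=8, r=7 — ok
T3 LOAD — after: cnt=8, r=8 — load
T3 CAS — after: cnt=9, r=8 — ok
T0 CAS — after: cnt=9, r=6 — retry
T2 LOAD — after: cnt=9, r=9 — load
T1 CAS — after: cnt=9, r=4 — retry
T2 CAS — after: cnt=10, r=9 — ok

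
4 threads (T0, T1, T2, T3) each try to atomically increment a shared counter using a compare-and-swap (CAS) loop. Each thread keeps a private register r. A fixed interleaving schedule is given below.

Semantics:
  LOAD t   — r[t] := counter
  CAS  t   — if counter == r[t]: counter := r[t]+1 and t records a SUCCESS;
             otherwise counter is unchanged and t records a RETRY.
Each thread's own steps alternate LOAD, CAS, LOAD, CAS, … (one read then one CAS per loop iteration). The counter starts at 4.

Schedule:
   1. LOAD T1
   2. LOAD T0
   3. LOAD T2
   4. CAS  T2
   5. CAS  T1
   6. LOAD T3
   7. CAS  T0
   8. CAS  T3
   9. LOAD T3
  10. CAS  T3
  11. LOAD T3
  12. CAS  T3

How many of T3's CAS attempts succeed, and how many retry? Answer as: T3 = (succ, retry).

step 1: T1 LOAD ⇒ load; ctr=4 reg=4
step 2: T0 LOAD ⇒ load; ctr=4 reg=4
step 3: T2 LOAD ⇒ load; ctr=4 reg=4
step 4: T2 CAS ⇒ ok; ctr=5 reg=4
step 5: T1 CAS ⇒ retry; ctr=5 reg=4
step 6: T3 LOAD ⇒ load; ctr=5 reg=5
step 7: T0 CAS ⇒ retry; ctr=5 reg=4
step 8: T3 CAS ⇒ ok; ctr=6 reg=5
step 9: T3 LOAD ⇒ load; ctr=6 reg=6
step 10: T3 CAS ⇒ ok; ctr=7 reg=6
step 11: T3 LOAD ⇒ load; ctr=7 reg=7
step 12: T3 CAS ⇒ ok; ctr=8 reg=7

T3 = (3, 0)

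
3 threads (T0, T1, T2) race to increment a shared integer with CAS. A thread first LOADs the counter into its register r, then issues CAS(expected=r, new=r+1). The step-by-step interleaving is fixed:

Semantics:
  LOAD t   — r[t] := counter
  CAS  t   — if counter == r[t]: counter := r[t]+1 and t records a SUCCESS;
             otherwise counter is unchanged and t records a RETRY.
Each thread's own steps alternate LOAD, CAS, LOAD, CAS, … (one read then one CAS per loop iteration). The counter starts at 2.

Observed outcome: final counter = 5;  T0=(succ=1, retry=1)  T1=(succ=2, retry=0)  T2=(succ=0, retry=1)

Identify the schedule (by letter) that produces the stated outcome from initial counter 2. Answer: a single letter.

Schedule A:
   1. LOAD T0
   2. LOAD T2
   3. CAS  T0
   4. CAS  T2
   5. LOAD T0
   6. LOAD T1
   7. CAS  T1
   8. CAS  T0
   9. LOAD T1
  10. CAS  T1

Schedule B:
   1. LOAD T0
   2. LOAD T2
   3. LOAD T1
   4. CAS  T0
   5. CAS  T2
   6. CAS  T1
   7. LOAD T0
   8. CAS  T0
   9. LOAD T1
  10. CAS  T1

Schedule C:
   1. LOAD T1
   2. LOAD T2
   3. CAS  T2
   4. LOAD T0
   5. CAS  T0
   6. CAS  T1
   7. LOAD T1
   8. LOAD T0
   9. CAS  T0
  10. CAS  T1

Tracing schedule A:
#1 T0 reads 2
#2 T2 reads 2
#3 T0 CAS(2→3) writes; counter now 3
#4 T2 CAS(2→3) fails; counter now 3
#5 T0 reads 3
#6 T1 reads 3
#7 T1 CAS(3→4) writes; counter now 4
#8 T0 CAS(3→4) fails; counter now 4
#9 T1 reads 4
#10 T1 CAS(4→5) writes; counter now 5

A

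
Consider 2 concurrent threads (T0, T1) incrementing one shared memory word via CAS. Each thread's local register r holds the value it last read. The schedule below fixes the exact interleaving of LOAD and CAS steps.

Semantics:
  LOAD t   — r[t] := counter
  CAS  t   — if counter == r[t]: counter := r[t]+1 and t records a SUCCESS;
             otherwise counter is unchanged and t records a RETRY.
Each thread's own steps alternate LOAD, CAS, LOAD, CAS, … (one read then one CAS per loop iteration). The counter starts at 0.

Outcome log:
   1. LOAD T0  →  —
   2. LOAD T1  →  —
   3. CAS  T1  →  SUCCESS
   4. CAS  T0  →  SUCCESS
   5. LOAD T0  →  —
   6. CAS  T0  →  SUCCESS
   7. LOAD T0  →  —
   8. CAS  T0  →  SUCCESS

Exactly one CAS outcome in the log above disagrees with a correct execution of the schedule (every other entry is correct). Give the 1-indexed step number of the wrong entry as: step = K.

step = 4

Correct run:
   1) LOAD T0:  M=0  r_T0=0
   2) LOAD T1:  M=0  r_T1=0
   3) CAS  T1:  M=1  r_T1=0 ✓
   4) CAS  T0:  M=1  r_T0=0 ✗
   5) LOAD T0:  M=1  r_T0=1
   6) CAS  T0:  M=2  r_T0=1 ✓
   7) LOAD T0:  M=2  r_T0=2
   8) CAS  T0:  M=3  r_T0=2 ✓
Flip is step 4.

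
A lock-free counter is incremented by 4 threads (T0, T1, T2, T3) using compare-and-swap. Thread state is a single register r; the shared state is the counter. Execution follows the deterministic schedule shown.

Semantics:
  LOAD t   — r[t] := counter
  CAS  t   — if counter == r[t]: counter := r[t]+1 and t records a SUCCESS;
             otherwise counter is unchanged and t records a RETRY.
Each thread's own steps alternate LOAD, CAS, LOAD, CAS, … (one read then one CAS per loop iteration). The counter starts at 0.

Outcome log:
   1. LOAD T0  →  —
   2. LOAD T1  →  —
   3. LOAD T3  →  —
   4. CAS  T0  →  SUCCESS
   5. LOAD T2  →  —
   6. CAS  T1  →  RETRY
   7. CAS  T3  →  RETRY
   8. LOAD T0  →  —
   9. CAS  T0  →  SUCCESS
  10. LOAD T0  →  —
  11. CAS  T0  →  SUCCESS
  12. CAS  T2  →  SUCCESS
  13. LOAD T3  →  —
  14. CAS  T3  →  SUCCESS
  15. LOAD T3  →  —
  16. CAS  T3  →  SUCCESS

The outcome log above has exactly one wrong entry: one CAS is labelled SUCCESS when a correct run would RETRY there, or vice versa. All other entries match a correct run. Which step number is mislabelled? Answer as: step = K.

Re-executing:
[1] T0.load  rd  (counter 0, T0.r 0)
[2] T1.load  rd  (counter 0, T1.r 0)
[3] T3.load  rd  (counter 0, T3.r 0)
[4] T0.cas  hit  (counter 1, T0.r 0)
[5] T2.load  rd  (counter 1, T2.r 1)
[6] T1.cas  miss  (counter 1, T1.r 0)
[7] T3.cas  miss  (counter 1, T3.r 0)
[8] T0.load  rd  (counter 1, T0.r 1)
[9] T0.cas  hit  (counter 2, T0.r 1)
[10] T0.load  rd  (counter 2, T0.r 2)
[11] T0.cas  hit  (counter 3, T0.r 2)
[12] T2.cas  miss  (counter 3, T2.r 1)
[13] T3.load  rd  (counter 3, T3.r 3)
[14] T3.cas  hit  (counter 4, T3.r 3)
[15] T3.load  rd  (counter 4, T3.r 4)
[16] T3.cas  hit  (counter 5, T3.r 4)
Log disagrees first at step 12.

step = 12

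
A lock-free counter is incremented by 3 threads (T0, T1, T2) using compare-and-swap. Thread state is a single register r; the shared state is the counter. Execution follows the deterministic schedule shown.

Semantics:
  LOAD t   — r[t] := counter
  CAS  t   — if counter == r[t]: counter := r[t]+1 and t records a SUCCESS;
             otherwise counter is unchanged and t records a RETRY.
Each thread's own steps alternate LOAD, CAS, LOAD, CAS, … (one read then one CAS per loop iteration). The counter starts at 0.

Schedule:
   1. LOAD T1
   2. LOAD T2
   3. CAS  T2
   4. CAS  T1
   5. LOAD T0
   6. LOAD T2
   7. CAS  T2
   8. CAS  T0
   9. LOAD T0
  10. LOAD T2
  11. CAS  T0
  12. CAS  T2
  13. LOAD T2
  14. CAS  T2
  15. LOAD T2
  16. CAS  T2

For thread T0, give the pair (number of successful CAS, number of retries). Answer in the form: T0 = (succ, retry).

[1] T1.load  rd  (counter 0, T1.r 0)
[2] T2.load  rd  (counter 0, T2.r 0)
[3] T2.cas  hit  (counter 1, T2.r 0)
[4] T1.cas  miss  (counter 1, T1.r 0)
[5] T0.load  rd  (counter 1, T0.r 1)
[6] T2.load  rd  (counter 1, T2.r 1)
[7] T2.cas  hit  (counter 2, T2.r 1)
[8] T0.cas  miss  (counter 2, T0.r 1)
[9] T0.load  rd  (counter 2, T0.r 2)
[10] T2.load  rd  (counter 2, T2.r 2)
[11] T0.cas  hit  (counter 3, T0.r 2)
[12] T2.cas  miss  (counter 3, T2.r 2)
[13] T2.load  rd  (counter 3, T2.r 3)
[14] T2.cas  hit  (counter 4, T2.r 3)
[15] T2.load  rd  (counter 4, T2.r 4)
[16] T2.cas  hit  (counter 5, T2.r 4)

T0 = (1, 1)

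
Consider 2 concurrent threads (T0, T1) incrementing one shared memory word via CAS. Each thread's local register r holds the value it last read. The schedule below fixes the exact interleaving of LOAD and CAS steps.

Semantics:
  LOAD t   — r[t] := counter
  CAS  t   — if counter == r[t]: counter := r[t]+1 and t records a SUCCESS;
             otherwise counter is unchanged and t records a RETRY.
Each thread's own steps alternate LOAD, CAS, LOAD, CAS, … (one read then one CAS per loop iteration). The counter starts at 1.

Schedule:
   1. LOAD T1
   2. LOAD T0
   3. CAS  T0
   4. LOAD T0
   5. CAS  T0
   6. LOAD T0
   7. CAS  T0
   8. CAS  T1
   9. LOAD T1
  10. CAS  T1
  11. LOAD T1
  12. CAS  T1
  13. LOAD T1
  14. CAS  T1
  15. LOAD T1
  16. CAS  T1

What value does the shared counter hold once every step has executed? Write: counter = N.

[1] T1.load  rd  (counter 1, T1.r 1)
[2] T0.load  rd  (counter 1, T0.r 1)
[3] T0.cas  hit  (counter 2, T0.r 1)
[4] T0.load  rd  (counter 2, T0.r 2)
[5] T0.cas  hit  (counter 3, T0.r 2)
[6] T0.load  rd  (counter 3, T0.r 3)
[7] T0.cas  hit  (counter 4, T0.r 3)
[8] T1.cas  miss  (counter 4, T1.r 1)
[9] T1.load  rd  (counter 4, T1.r 4)
[10] T1.cas  hit  (counter 5, T1.r 4)
[11] T1.load  rd  (counter 5, T1.r 5)
[12] T1.cas  hit  (counter 6, T1.r 5)
[13] T1.load  rd  (counter 6, T1.r 6)
[14] T1.cas  hit  (counter 7, T1.r 6)
[15] T1.load  rd  (counter 7, T1.r 7)
[16] T1.cas  hit  (counter 8, T1.r 7)

counter = 8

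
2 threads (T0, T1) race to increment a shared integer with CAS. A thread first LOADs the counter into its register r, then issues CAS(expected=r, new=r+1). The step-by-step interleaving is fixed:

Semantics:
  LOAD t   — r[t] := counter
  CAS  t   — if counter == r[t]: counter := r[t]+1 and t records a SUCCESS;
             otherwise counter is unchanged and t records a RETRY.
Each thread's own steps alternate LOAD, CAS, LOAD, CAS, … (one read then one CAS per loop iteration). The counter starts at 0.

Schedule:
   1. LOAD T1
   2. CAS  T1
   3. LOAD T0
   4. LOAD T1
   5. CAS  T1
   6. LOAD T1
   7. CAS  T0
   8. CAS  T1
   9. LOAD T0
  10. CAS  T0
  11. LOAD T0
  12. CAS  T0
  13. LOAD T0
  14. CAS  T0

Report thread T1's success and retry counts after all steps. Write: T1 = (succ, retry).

T1 = (3, 0)

1. LOAD T1 → mem=0 r[T1]=0 [LOAD]
2. CAS T1 → mem=1 r[T1]=0 [OK]
3. LOAD T0 → mem=1 r[T0]=1 [LOAD]
4. LOAD T1 → mem=1 r[T1]=1 [LOAD]
5. CAS T1 → mem=2 r[T1]=1 [OK]
6. LOAD T1 → mem=2 r[T1]=2 [LOAD]
7. CAS T0 → mem=2 r[T0]=1 [RETRY]
8. CAS T1 → mem=3 r[T1]=2 [OK]
9. LOAD T0 → mem=3 r[T0]=3 [LOAD]
10. CAS T0 → mem=4 r[T0]=3 [OK]
11. LOAD T0 → mem=4 r[T0]=4 [LOAD]
12. CAS T0 → mem=5 r[T0]=4 [OK]
13. LOAD T0 → mem=5 r[T0]=5 [LOAD]
14. CAS T0 → mem=6 r[T0]=5 [OK]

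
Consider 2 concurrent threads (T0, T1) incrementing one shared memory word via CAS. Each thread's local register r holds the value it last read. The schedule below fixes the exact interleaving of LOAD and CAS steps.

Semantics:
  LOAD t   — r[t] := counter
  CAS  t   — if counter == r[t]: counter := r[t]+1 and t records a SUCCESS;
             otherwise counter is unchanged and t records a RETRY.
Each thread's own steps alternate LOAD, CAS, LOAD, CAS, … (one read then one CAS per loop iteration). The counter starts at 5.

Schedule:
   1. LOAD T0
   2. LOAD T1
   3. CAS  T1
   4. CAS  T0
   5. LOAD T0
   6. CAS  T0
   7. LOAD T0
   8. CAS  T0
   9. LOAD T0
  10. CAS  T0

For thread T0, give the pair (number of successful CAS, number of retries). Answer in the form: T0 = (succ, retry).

T0 = (3, 1)

#1 T0 reads 5
#2 T1 reads 5
#3 T1 CAS(5→6) writes; counter now 6
#4 T0 CAS(5→6) fails; counter now 6
#5 T0 reads 6
#6 T0 CAS(6→7) writes; counter now 7
#7 T0 reads 7
#8 T0 CAS(7→8) writes; counter now 8
#9 T0 reads 8
#10 T0 CAS(8→9) writes; counter now 9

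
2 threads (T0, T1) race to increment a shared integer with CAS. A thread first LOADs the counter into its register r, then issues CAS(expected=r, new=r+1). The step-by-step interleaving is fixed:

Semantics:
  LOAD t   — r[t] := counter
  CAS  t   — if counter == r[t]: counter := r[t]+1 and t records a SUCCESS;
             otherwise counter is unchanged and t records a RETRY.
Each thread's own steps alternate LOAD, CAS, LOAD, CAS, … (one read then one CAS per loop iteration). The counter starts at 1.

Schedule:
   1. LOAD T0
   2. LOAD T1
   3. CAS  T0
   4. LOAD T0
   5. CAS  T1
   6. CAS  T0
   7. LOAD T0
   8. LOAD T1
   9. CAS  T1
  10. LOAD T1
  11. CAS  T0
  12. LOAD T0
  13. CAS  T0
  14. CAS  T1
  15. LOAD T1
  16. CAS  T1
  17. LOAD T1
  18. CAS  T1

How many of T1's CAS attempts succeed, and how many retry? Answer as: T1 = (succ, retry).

step 1: T0 LOAD ⇒ load; ctr=1 reg=1
step 2: T1 LOAD ⇒ load; ctr=1 reg=1
step 3: T0 CAS ⇒ ok; ctr=2 reg=1
step 4: T0 LOAD ⇒ load; ctr=2 reg=2
step 5: T1 CAS ⇒ retry; ctr=2 reg=1
step 6: T0 CAS ⇒ ok; ctr=3 reg=2
step 7: T0 LOAD ⇒ load; ctr=3 reg=3
step 8: T1 LOAD ⇒ load; ctr=3 reg=3
step 9: T1 CAS ⇒ ok; ctr=4 reg=3
step 10: T1 LOAD ⇒ load; ctr=4 reg=4
step 11: T0 CAS ⇒ retry; ctr=4 reg=3
step 12: T0 LOAD ⇒ load; ctr=4 reg=4
step 13: T0 CAS ⇒ ok; ctr=5 reg=4
step 14: T1 CAS ⇒ retry; ctr=5 reg=4
step 15: T1 LOAD ⇒ load; ctr=5 reg=5
step 16: T1 CAS ⇒ ok; ctr=6 reg=5
step 17: T1 LOAD ⇒ load; ctr=6 reg=6
step 18: T1 CAS ⇒ ok; ctr=7 reg=6

T1 = (3, 2)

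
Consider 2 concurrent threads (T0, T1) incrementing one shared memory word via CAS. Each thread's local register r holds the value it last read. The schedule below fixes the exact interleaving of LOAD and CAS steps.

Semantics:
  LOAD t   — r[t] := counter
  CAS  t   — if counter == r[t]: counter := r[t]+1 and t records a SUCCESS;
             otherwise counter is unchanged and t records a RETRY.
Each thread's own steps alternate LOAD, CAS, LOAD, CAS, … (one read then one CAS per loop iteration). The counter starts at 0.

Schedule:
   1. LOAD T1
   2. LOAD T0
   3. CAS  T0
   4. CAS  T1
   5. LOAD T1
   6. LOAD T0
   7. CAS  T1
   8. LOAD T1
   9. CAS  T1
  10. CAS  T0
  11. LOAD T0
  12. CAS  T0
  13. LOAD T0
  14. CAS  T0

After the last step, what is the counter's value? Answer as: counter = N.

counter = 5

   1) LOAD T1:  M=0  r_T1=0
   2) LOAD T0:  M=0  r_T0=0
   3) CAS  T0:  M=1  r_T0=0 ✓
   4) CAS  T1:  M=1  r_T1=0 ✗
   5) LOAD T1:  M=1  r_T1=1
   6) LOAD T0:  M=1  r_T0=1
   7) CAS  T1:  M=2  r_T1=1 ✓
   8) LOAD T1:  M=2  r_T1=2
   9) CAS  T1:  M=3  r_T1=2 ✓
  10) CAS  T0:  M=3  r_T0=1 ✗
  11) LOAD T0:  M=3  r_T0=3
  12) CAS  T0:  M=4  r_T0=3 ✓
  13) LOAD T0:  M=4  r_T0=4
  14) CAS  T0:  M=5  r_T0=4 ✓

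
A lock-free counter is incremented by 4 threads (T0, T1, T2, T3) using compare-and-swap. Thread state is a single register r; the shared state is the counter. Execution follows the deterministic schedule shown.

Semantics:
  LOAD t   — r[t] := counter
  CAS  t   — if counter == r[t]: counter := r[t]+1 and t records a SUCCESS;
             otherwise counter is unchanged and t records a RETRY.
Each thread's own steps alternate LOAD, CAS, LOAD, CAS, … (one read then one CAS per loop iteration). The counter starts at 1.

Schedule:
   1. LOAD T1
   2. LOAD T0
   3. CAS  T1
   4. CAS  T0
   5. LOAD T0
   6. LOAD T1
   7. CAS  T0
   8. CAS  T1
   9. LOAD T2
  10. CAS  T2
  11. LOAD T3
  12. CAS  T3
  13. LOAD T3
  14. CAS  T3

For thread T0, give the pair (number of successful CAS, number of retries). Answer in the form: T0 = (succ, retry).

T1 LOAD — after: cnt=1, r=1 — load
T0 LOAD — after: cnt=1, r=1 — load
T1 CAS — after: cnt=2, r=1 — ok
T0 CAS — after: cnt=2, r=1 — retry
T0 LOAD — after: cnt=2, r=2 — load
T1 LOAD — after: cnt=2, r=2 — load
T0 CAS — after: cnt=3, r=2 — ok
T1 CAS — after: cnt=3, r=2 — retry
T2 LOAD — after: cnt=3, r=3 — load
T2 CAS — after: cnt=4, r=3 — ok
T3 LOAD — after: cnt=4, r=4 — load
T3 CAS — after: cnt=5, r=4 — ok
T3 LOAD — after: cnt=5, r=5 — load
T3 CAS — after: cnt=6, r=5 — ok

T0 = (1, 1)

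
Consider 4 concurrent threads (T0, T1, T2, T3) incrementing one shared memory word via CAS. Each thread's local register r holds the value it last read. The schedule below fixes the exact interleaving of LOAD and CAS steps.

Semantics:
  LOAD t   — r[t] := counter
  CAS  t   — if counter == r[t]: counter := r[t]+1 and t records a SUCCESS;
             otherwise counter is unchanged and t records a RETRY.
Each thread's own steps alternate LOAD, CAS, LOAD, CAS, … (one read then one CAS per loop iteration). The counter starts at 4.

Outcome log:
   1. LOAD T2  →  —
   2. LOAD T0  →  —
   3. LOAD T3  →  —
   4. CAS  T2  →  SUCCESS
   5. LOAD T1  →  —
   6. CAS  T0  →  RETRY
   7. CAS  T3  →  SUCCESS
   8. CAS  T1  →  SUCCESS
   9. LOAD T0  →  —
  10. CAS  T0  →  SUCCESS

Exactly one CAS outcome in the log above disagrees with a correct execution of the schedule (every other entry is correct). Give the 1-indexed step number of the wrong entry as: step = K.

step = 7

Re-executing:
   1) LOAD T2:  M=4  r_T2=4
   2) LOAD T0:  M=4  r_T0=4
   3) LOAD T3:  M=4  r_T3=4
   4) CAS  T2:  M=5  r_T2=4 ✓
   5) LOAD T1:  M=5  r_T1=5
   6) CAS  T0:  M=5  r_T0=4 ✗
   7) CAS  T3:  M=5  r_T3=4 ✗
   8) CAS  T1:  M=6  r_T1=5 ✓
   9) LOAD T0:  M=6  r_T0=6
  10) CAS  T0:  M=7  r_T0=6 ✓
Log disagrees first at step 7.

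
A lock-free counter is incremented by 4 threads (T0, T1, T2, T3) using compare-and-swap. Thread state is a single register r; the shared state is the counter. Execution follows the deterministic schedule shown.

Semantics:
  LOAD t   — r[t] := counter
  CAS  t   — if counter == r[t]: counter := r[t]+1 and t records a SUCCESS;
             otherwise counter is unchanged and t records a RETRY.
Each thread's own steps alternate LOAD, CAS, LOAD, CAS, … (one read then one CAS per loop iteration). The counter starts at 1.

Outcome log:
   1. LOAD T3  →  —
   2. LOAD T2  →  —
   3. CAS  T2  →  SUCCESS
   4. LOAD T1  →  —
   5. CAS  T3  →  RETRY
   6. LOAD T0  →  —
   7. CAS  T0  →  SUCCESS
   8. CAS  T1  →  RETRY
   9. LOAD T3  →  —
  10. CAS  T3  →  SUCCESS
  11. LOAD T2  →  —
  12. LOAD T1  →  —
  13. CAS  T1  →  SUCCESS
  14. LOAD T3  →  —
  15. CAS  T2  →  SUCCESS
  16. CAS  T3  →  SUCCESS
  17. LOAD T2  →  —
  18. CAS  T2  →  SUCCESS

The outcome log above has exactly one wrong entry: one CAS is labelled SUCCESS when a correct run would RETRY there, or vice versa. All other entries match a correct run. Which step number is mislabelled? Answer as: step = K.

step = 15

Correct run:
#1 T3 reads 1
#2 T2 reads 1
#3 T2 CAS(1→2) writes; counter now 2
#4 T1 reads 2
#5 T3 CAS(1→2) fails; counter now 2
#6 T0 reads 2
#7 T0 CAS(2→3) writes; counter now 3
#8 T1 CAS(2→3) fails; counter now 3
#9 T3 reads 3
#10 T3 CAS(3→4) writes; counter now 4
#11 T2 reads 4
#12 T1 reads 4
#13 T1 CAS(4→5) writes; counter now 5
#14 T3 reads 5
#15 T2 CAS(4→5) fails; counter now 5
#16 T3 CAS(5→6) writes; counter now 6
#17 T2 reads 6
#18 T2 CAS(6→7) writes; counter now 7
Log disagrees first at step 15.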